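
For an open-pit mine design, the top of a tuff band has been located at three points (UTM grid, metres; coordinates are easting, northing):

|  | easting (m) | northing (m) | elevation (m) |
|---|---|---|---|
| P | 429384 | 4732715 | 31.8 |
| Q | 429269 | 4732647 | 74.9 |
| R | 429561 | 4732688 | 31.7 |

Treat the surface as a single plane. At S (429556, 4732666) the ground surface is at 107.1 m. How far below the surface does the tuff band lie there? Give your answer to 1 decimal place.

63.9 m

Let the plane be z = a·easting + b·northing + c.
Q−P: −115a − 68b = 43.1;  R−P: 177a − 27b = −0.1.
Solving gives a = −0.077306651, b = −0.503084341.
Then c = 31.8 − a·429384 − b·4732715 = 2414180.84.
At (429556, 4732666): z_contact = −33207.54 − 2380930.15 + 2414180.84 = 43.15 m.
Depth below ground = 107.1 − 43.15 = 63.9 m.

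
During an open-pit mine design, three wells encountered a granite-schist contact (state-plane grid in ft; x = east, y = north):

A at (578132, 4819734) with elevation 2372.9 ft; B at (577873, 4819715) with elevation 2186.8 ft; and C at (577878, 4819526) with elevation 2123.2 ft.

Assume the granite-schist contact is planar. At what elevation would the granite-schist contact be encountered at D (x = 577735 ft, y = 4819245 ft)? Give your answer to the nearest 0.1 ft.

1924.5 ft

Let the plane be z = a·x + b·y + c.
B−A: −259a − 19b = −186.1;  C−A: −254a − 208b = −249.7.
Solving gives a = 0.692502956, b = 0.354828121.
Then c = 2372.9 − a·578132 − b·4819734 = −2108162.38.
At (577735, 4819245): z = 400083.2 + 1710003.6 − 2108162.38 = 1924.5 ft.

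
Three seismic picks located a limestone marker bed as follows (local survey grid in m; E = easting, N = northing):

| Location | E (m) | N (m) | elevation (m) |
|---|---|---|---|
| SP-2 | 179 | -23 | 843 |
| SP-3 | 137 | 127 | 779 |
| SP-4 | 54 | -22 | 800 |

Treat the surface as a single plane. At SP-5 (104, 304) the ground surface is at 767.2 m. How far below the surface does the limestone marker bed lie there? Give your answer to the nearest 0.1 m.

Two edge vectors: SP-2→SP-3 = (-42, 150, -64), SP-2→SP-4 = (-125, 1, -43).
Normal n = (SP-2→SP-3) × (SP-2→SP-4) = (-6386, 6194, 18708).
So ∂z/∂E = −n_x/n_z = 0.34135 and ∂z/∂N = −n_y/n_z = −0.33109.
Intercept c from SP-2: 843 − 61.10 − 7.62 = 774.28.
At (104, 304): z_contact = 35.50 − 100.65 + 774.28 = 709.13 m.
Depth below ground = 767.2 − 709.13 = 58.1 m.

58.1 m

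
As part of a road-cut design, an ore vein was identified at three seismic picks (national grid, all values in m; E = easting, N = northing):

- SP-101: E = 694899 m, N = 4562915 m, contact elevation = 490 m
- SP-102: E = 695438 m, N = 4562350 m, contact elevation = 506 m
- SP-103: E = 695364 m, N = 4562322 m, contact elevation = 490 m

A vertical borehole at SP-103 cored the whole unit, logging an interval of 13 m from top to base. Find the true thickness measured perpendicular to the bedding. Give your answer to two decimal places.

Let the plane be z = a·E + b·N + c.
SP-102−SP-101: 539a − 565b = 16;  SP-103−SP-101: 465a − 593b = 0.
Solving gives a = 0.16674, b = 0.13075.
|∇z| = √(a²+b²) = 0.21189, so dip δ = arctan(0.21189) = 11.96°.
True thickness = vertical thickness × cos δ = 13 × cos 11.96° = 12.72 m.

12.72 m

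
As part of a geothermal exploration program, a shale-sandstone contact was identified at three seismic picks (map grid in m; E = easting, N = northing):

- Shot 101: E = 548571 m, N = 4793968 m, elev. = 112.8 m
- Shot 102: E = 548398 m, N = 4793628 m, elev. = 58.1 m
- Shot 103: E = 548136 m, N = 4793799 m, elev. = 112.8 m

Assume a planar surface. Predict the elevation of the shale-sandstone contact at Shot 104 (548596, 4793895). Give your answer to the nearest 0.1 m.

Let the plane be z = a·E + b·N + c.
Shot 102−Shot 101: −173a − 340b = −54.7;  Shot 103−Shot 101: −435a − 169b = 0.
Solving gives a = −0.077903812, b = 0.200521645.
Then c = 112.8 − a·548571 − b·4793968 = −918445.78.
At (548596, 4793895): z = −42737.7 + 961279.7 − 918445.78 = 96.2 m.

96.2 m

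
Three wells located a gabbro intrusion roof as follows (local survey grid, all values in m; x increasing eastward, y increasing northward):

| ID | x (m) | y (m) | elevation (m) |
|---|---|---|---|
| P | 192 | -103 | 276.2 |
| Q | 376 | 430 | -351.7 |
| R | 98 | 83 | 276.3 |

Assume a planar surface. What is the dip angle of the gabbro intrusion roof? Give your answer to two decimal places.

57.21°

Two edge vectors: P→Q = (184, 533, -627.9), P→R = (-94, 186, 0.1).
Normal n = (P→Q) × (P→R) = (116842.7, 59004.2, 84326).
So ∂z/∂x = −n_x/n_z = −1.38561 and ∂z/∂y = −n_y/n_z = −0.69972.
Gradient magnitude |∇z| = √(a² + b²) = √(1.91991 + 0.48960) = 1.55226.
True dip = arctan(1.55226) = 57.21°, dipping toward ENE (azimuth ≈ 063°).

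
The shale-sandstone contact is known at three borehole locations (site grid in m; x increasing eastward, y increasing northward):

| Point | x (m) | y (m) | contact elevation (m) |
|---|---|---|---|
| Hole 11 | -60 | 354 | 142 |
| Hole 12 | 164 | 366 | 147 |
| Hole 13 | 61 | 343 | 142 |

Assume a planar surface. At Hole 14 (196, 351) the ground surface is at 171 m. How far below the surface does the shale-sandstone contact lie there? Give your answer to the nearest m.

26 m

Let the plane be z = a·x + b·y + c.
Hole 12−Hole 11: 224a + 12b = 5;  Hole 13−Hole 11: 121a − 11b = 0.
Solving gives a = 0.01404, b = 0.15449.
Then c = 142 − a·-60 − b·354 = 88.15.
At (196, 351): z_contact = 2.8 + 54.2 + 88.15 = 145.1 m.
Depth below ground = 171 − 145.1 = 26 m.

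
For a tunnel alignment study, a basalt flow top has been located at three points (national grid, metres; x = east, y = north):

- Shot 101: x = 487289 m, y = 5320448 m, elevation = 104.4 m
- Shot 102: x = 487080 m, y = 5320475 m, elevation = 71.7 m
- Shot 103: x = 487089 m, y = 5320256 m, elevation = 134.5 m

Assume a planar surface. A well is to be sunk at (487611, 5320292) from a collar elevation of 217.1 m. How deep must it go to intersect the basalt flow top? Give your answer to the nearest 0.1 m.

Let the plane be z = a·x + b·y + c.
Shot 102−Shot 101: −209a + 27b = −32.7;  Shot 103−Shot 101: −200a − 192b = 30.1.
Solving gives a = 0.120051397, b = −0.281824372.
Then c = 104.4 − a·487289 − b·5320448 = 1441036.59.
At (487611, 5320292): z_contact = 58538.38 − 1499387.95 + 1441036.59 = 187.02 m.
Depth below ground = 217.1 − 187.02 = 30.1 m.

30.1 m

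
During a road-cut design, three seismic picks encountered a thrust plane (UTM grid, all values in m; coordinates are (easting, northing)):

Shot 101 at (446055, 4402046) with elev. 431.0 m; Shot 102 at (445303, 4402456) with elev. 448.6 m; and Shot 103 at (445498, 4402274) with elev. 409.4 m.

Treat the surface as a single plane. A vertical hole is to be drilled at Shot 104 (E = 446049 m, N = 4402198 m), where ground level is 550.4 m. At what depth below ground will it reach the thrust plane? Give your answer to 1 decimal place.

Two edge vectors: Shot 101→Shot 102 = (-752, 410, 17.6), Shot 101→Shot 103 = (-557, 228, -21.6).
Normal n = (Shot 101→Shot 102) × (Shot 101→Shot 103) = (-12868.8, -26046.4, 56914).
So ∂z/∂E = −n_x/n_z = 0.226109569 and ∂z/∂N = −n_y/n_z = 0.457644868.
Intercept c from Shot 101: 431 − 100857.30 − 2014573.76 = −2115000.06.
At (446049, 4402198): z_contact = 100855.95 + 2014643.32 − 2115000.06 = 499.21 m.
Depth below ground = 550.4 − 499.21 = 51.2 m.

51.2 m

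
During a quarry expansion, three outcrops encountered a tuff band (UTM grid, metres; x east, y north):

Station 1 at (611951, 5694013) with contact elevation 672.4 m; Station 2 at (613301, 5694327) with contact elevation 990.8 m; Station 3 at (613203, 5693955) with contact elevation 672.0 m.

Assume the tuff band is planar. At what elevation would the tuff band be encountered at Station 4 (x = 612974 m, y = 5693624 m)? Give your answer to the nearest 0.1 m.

Let the plane be z = a·x + b·y + c.
Station 2−Station 1: 1350a + 314b = 318.4;  Station 3−Station 1: 1252a − 58b = −0.4.
Solving gives a = 0.038906471, b = 0.846739693.
Then c = 672.4 − a·611951 − b·5694013 = −4844483.27.
At (612974, 5693624): z = 23848.7 + 4821017.4 − 4844483.27 = 382.8 m.

382.8 m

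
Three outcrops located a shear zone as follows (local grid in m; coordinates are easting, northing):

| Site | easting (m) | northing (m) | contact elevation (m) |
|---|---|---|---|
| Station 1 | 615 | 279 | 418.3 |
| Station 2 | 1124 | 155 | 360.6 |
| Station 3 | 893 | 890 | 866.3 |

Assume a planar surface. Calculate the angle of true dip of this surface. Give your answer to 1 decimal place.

35.3°

Two edge vectors: Station 1→Station 2 = (509, -124, -57.7), Station 1→Station 3 = (278, 611, 448).
Normal n = (Station 1→Station 2) × (Station 1→Station 3) = (-20297.3, -244072.6, 345471).
So ∂z/∂easting = −n_x/n_z = 0.05875 and ∂z/∂northing = −n_y/n_z = 0.70649.
Gradient magnitude |∇z| = √(a² + b²) = √(0.00345 + 0.49913) = 0.70893.
True dip = arctan(0.70893) = 35.3°, dipping toward S (azimuth ≈ 185°).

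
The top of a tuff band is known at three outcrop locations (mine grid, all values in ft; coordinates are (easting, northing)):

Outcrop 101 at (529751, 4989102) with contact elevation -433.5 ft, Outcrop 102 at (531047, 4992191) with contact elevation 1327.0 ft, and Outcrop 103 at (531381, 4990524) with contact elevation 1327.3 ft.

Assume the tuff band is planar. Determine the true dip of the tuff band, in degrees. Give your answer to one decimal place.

Let the plane be z = a·E + b·N + c.
Outcrop 102−Outcrop 101: 1296a + 3089b = 1760.5;  Outcrop 103−Outcrop 101: 1630a + 1422b = 1760.8.
Solving gives a = 0.91965, b = 0.18408.
Gradient magnitude |∇z| = √(a² + b²) = √(0.84576 + 0.03389) = 0.93790.
True dip = arctan(0.93790) = 43.2°, dipping toward WSW (azimuth ≈ 259°).

43.2°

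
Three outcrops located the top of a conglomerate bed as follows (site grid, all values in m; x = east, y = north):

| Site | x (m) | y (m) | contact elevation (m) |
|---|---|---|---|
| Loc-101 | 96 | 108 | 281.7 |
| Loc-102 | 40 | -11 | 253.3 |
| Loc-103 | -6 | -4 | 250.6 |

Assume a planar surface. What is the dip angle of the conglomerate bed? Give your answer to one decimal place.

Let the plane be z = a·x + b·y + c.
Loc-102−Loc-101: −56a − 119b = −28.4;  Loc-103−Loc-101: −102a − 112b = −31.1.
Solving gives a = 0.08866, b = 0.19693.
Gradient magnitude |∇z| = √(a² + b²) = √(0.00786 + 0.03878) = 0.21597.
True dip = arctan(0.21597) = 12.2°, dipping toward SSW (azimuth ≈ 204°).

12.2°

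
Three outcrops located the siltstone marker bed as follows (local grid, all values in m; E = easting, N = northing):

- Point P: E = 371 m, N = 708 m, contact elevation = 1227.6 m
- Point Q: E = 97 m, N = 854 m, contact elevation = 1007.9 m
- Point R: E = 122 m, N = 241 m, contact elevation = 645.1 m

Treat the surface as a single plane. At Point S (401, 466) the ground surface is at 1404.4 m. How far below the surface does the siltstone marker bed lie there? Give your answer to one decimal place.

Let the plane be z = a·E + b·N + c.
Point Q−Point P: −274a + 146b = −219.7;  Point R−Point P: −249a − 467b = −582.5.
Solving gives a = 1.14200, b = 0.63842.
Then c = 1227.6 − a·371 − b·708 = 351.92.
At (401, 466): z_contact = 457.94 + 297.50 + 351.92 = 1107.36 m.
Depth below ground = 1404.4 − 1107.36 = 297.0 m.

297.0 m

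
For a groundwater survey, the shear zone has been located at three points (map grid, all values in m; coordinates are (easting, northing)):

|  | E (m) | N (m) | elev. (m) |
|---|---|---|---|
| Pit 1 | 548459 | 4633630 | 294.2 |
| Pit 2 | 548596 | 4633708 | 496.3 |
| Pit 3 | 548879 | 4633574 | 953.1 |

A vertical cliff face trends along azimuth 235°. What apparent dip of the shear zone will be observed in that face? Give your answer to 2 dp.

Let the plane be z = a·E + b·N + c.
Pit 2−Pit 1: 137a + 78b = 202.1;  Pit 3−Pit 1: 420a − 56b = 658.9.
Solving gives a = 1.55104, b = −0.13324.
Unit vector along 235° is (sin 235°, cos 235°) = (-0.8192, -0.5736).
Slope in that direction = a·(-0.8192) + b·(-0.5736) = −1.19412.
Apparent dip = arctan|1.19412| = 50.06° (true dip is 57.3°, so apparent ≤ true as expected).

50.06°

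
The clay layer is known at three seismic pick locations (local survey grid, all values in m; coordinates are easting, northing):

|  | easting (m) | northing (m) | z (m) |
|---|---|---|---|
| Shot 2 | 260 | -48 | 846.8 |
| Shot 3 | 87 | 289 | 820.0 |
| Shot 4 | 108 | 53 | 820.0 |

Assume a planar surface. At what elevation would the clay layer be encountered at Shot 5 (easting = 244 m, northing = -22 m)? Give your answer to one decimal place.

844.2 m

Two edge vectors: Shot 2→Shot 3 = (-173, 337, -26.8), Shot 2→Shot 4 = (-152, 101, -26.8).
Normal n = (Shot 2→Shot 3) × (Shot 2→Shot 4) = (-6324.8, -562.8, 33751).
So ∂z/∂easting = −n_x/n_z = 0.18740 and ∂z/∂northing = −n_y/n_z = 0.01668.
Intercept c from Shot 2: 846.8 − 48.72 + 0.80 = 798.88.
At (244, -22): z = 45.7 − 0.4 + 798.88 = 844.2 m.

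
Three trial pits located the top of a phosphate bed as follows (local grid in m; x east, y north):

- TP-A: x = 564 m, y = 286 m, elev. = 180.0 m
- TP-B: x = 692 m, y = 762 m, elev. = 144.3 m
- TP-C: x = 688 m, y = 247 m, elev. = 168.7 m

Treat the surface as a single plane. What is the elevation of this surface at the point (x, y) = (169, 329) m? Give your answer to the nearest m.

220 m

Two edge vectors: TP-A→TP-B = (128, 476, -35.7), TP-A→TP-C = (124, -39, -11.3).
Normal n = (TP-A→TP-B) × (TP-A→TP-C) = (-6771.1, -2980.4, -64016).
So ∂z/∂x = −n_x/n_z = −0.10577 and ∂z/∂y = −n_y/n_z = −0.04656.
Intercept c from TP-A: 180 + 59.66 + 13.32 = 252.97.
At (169, 329): z = −17.9 − 15.3 + 252.97 = 219.8 m.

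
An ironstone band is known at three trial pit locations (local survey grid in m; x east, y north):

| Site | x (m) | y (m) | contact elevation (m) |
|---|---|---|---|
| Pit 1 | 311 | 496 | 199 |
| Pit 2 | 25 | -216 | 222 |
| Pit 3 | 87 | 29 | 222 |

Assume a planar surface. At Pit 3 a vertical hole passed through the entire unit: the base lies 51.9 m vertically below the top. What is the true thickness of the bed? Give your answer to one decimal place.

Let the plane be z = a·x + b·y + c.
Pit 2−Pit 1: −286a − 712b = 23;  Pit 3−Pit 1: −224a − 467b = 23.
Solving gives a = −0.21735, b = 0.05500.
|∇z| = √(a²+b²) = 0.22420, so dip δ = arctan(0.22420) = 12.64°.
True thickness = vertical thickness × cos δ = 51.9 × cos 12.64° = 50.6 m.

50.6 m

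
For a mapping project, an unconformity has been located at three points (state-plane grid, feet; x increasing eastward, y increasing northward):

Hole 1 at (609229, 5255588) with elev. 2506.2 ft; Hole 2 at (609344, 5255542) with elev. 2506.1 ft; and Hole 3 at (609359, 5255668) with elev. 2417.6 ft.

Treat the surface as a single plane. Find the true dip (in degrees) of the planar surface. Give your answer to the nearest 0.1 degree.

35.8°

Let the plane be z = a·x + b·y + c.
Hole 2−Hole 1: 115a − 46b = −0.1;  Hole 3−Hole 1: 130a + 80b = −88.6.
Solving gives a = −0.26901, b = −0.67036.
Gradient magnitude |∇z| = √(a² + b²) = √(0.07237 + 0.44938) = 0.72232.
True dip = arctan(0.72232) = 35.8°, dipping toward NNE (azimuth ≈ 022°).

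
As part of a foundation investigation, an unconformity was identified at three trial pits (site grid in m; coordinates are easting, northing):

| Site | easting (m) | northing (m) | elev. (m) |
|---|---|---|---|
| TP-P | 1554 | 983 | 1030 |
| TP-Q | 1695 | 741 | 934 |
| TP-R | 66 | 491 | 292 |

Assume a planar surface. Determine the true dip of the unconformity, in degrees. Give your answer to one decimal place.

33.1°

Let the plane be z = a·easting + b·northing + c.
TP-Q−TP-P: 141a − 242b = −96;  TP-R−TP-P: −1488a − 492b = −738.
Solving gives a = 0.30588, b = 0.57491.
Gradient magnitude |∇z| = √(a² + b²) = √(0.09356 + 0.33052) = 0.65122.
True dip = arctan(0.65122) = 33.1°, dipping toward SSW (azimuth ≈ 208°).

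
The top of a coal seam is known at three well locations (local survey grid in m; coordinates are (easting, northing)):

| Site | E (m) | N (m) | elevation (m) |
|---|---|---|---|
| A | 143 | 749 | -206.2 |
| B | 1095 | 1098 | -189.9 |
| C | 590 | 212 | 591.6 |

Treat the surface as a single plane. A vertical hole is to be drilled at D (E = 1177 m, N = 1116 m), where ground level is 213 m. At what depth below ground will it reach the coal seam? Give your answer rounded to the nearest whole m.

388 m

Let the plane be z = a·E + b·N + c.
B−A: 952a + 349b = 16.3;  C−A: 447a − 537b = 797.8.
Solving gives a = 0.43042, b = −1.12738.
Then c = -206.2 − a·143 − b·749 = 576.66.
At (1177, 1116): z_contact = 506.6 − 1258.2 + 576.66 = -174.9 m.
Depth below ground = 213 − (-174.9) = 388 m.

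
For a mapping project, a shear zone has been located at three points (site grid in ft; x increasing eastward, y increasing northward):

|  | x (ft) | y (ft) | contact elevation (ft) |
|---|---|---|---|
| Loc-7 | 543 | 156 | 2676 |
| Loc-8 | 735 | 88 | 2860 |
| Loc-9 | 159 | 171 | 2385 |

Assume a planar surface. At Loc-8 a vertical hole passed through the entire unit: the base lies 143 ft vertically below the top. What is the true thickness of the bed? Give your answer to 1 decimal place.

102.6 ft

Let the plane be z = a·x + b·y + c.
Loc-8−Loc-7: 192a − 68b = 184;  Loc-9−Loc-7: −384a + 15b = −291.
Solving gives a = 0.73295, b = −0.63636.
|∇z| = √(a²+b²) = 0.97066, so dip δ = arctan(0.97066) = 44.15°.
True thickness = vertical thickness × cos δ = 143 × cos 44.15° = 102.6 ft.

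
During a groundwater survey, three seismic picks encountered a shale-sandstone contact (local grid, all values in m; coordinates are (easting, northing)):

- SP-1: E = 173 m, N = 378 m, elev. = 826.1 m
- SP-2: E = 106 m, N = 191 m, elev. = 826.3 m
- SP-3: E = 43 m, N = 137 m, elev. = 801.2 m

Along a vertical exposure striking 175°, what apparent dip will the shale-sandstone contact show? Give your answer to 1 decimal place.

14.4°

Two edge vectors: SP-1→SP-2 = (-67, -187, 0.2), SP-1→SP-3 = (-130, -241, -24.9).
Normal n = (SP-1→SP-2) × (SP-1→SP-3) = (4704.5, -1694.3, -8163).
So ∂z/∂E = −n_x/n_z = 0.57632 and ∂z/∂N = −n_y/n_z = −0.20756.
Unit vector along 175° is (sin 175°, cos 175°) = (0.0872, -0.9962).
Slope in that direction = a·(0.0872) + b·(-0.9962) = 0.25700.
Apparent dip = arctan|0.25700| = 14.4° (true dip is 31.5°, so apparent ≤ true as expected).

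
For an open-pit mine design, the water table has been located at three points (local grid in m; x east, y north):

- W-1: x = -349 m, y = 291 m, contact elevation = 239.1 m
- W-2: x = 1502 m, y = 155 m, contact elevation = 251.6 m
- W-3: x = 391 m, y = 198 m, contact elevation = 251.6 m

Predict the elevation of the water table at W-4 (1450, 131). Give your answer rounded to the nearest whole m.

257 m

Two edge vectors: W-1→W-2 = (1851, -136, 12.5), W-1→W-3 = (740, -93, 12.5).
Normal n = (W-1→W-2) × (W-1→W-3) = (-537.5, -13887.5, -71503).
So ∂z/∂x = −n_x/n_z = −0.00752 and ∂z/∂y = −n_y/n_z = −0.19422.
Intercept c from W-1: 239.1 − 2.62 + 56.52 = 293.00.
At (1450, 131): z = −10.9 − 25.4 + 293.00 = 256.7 m.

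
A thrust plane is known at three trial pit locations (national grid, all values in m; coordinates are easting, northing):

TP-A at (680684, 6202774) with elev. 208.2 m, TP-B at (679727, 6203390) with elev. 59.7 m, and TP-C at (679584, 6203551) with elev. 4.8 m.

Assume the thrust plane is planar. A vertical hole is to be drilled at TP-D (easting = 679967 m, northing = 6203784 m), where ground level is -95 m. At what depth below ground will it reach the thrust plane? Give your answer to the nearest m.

68 m

Let the plane be z = a·easting + b·northing + c.
TP-B−TP-A: −957a + 616b = −148.5;  TP-C−TP-A: −1100a + 777b = −203.4.
Solving gives a = −0.15017503, b = −0.47437906.
Then c = 208.2 − a·680684 − b·6202774 = 3044896.06.
At (679967, 6203784): z_contact = −102114.1 − 2942945.2 + 3044896.06 = -163.2 m.
Depth below ground = -95 − (-163.2) = 68 m.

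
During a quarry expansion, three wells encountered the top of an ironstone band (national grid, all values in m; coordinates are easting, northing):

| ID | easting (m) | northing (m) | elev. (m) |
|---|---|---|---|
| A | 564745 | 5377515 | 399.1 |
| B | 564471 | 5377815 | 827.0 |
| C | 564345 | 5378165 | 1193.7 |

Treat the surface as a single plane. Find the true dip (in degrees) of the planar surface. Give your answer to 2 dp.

46.50°

Two edge vectors: A→B = (-274, 300, 427.9), A→C = (-400, 650, 794.6).
Normal n = (A→B) × (A→C) = (-39755, 46560.4, -58100).
So ∂z/∂easting = −n_x/n_z = −0.68425 and ∂z/∂northing = −n_y/n_z = 0.80138.
Gradient magnitude |∇z| = √(a² + b²) = √(0.46820 + 0.64222) = 1.05376.
True dip = arctan(1.05376) = 46.50°, dipping toward SE (azimuth ≈ 140°).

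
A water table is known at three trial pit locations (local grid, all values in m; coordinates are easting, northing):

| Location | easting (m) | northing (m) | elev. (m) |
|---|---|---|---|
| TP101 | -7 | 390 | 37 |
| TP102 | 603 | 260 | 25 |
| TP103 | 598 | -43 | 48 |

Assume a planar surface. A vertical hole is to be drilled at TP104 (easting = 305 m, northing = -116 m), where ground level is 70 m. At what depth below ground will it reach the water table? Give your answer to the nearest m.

Let the plane be z = a·easting + b·northing + c.
TP102−TP101: 610a − 130b = −12;  TP103−TP101: 605a − 433b = 11.
Solving gives a = −0.03572, b = −0.07532.
Then c = 37 − a·-7 − b·390 = 66.12.
At (305, -116): z_contact = −10.9 + 8.7 + 66.12 = 64.0 m.
Depth below ground = 70 − 64.0 = 6 m.

6 m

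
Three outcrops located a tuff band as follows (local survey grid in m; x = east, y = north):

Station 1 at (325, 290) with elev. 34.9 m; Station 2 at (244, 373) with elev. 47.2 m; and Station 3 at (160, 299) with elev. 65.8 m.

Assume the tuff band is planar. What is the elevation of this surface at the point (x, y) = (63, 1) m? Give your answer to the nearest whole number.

95 m

Two edge vectors: Station 1→Station 2 = (-81, 83, 12.3), Station 1→Station 3 = (-165, 9, 30.9).
Normal n = (Station 1→Station 2) × (Station 1→Station 3) = (2454, 473.4, 12966).
So ∂z/∂x = −n_x/n_z = −0.18926 and ∂z/∂y = −n_y/n_z = −0.03651.
Intercept c from Station 1: 34.9 + 61.51 + 10.59 = 107.00.
At (63, 1): z = −11.9 − 0.0 + 107.00 = 95.0 m.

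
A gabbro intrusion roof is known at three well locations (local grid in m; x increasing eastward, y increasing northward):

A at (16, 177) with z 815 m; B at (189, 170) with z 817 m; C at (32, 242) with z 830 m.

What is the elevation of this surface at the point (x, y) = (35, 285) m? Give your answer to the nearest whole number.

Two edge vectors: A→B = (173, -7, 2), A→C = (16, 65, 15).
Normal n = (A→B) × (A→C) = (-235, -2563, 11357).
So ∂z/∂x = −n_x/n_z = 0.02069 and ∂z/∂y = −n_y/n_z = 0.22568.
Intercept c from A: 815 − 0.33 − 39.94 = 774.72.
At (35, 285): z = 0.7 + 64.3 + 774.72 = 839.8 m.

840 m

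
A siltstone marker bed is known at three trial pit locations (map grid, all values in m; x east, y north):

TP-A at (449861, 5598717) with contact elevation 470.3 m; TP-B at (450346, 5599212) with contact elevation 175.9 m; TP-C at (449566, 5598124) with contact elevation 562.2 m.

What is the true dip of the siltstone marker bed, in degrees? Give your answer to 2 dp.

43.81°

Two edge vectors: TP-A→TP-B = (485, 495, -294.4), TP-A→TP-C = (-295, -593, 91.9).
Normal n = (TP-A→TP-B) × (TP-A→TP-C) = (-129088.7, 42276.5, -141580).
So ∂z/∂x = −n_x/n_z = −0.91177 and ∂z/∂y = −n_y/n_z = 0.29861.
Gradient magnitude |∇z| = √(a² + b²) = √(0.83133 + 0.08916) = 0.95942.
True dip = arctan(0.95942) = 43.81°, dipping toward ESE (azimuth ≈ 108°).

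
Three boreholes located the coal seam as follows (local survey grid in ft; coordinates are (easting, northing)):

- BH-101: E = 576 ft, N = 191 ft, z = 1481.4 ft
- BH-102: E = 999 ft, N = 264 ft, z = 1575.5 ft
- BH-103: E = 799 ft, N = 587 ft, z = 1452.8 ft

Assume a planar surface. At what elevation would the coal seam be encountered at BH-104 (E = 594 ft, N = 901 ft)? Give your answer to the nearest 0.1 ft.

Let the plane be z = a·E + b·N + c.
BH-102−BH-101: 423a + 73b = 94.1;  BH-103−BH-101: 223a + 396b = −28.6.
Solving gives a = 0.26021, b = −0.21876.
Then c = 1481.4 − a·576 − b·191 = 1373.30.
At (594, 901): z = 154.6 − 197.1 + 1373.30 = 1330.8 ft.

1330.8 ft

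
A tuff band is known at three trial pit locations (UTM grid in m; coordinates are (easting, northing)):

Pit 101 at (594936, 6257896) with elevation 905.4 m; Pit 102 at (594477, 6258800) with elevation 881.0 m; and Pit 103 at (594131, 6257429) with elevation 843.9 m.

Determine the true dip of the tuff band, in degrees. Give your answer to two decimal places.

Two edge vectors: Pit 101→Pit 102 = (-459, 904, -24.4), Pit 101→Pit 103 = (-805, -467, -61.5).
Normal n = (Pit 101→Pit 102) × (Pit 101→Pit 103) = (-66990.8, -8586.5, 942073).
So ∂z/∂E = −n_x/n_z = 0.07111 and ∂z/∂N = −n_y/n_z = 0.00911.
Gradient magnitude |∇z| = √(a² + b²) = √(0.00506 + 0.00008) = 0.07169.
True dip = arctan(0.07169) = 4.10°, dipping toward W (azimuth ≈ 263°).

4.10°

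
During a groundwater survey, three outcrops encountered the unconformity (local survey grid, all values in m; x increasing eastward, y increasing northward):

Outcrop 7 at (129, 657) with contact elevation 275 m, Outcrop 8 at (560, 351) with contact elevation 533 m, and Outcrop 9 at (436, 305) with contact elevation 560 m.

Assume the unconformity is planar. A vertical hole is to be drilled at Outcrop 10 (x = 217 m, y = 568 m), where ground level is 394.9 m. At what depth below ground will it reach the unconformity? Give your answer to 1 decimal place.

Let the plane be z = a·x + b·y + c.
Outcrop 8−Outcrop 7: 431a − 306b = 258;  Outcrop 9−Outcrop 7: 307a − 352b = 285.
Solving gives a = 0.06242, b = −0.75522.
Then c = 275 − a·129 − b·657 = 763.13.
At (217, 568): z_contact = 13.55 − 428.96 + 763.13 = 347.71 m.
Depth below ground = 394.9 − 347.71 = 47.2 m.

47.2 m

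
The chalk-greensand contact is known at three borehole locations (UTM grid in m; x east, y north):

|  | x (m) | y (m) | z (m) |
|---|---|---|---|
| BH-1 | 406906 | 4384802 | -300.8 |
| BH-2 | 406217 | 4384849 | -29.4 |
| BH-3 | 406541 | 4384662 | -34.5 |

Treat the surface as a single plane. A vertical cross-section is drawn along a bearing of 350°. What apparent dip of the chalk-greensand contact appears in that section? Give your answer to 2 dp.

Two edge vectors: BH-1→BH-2 = (-689, 47, 271.4), BH-1→BH-3 = (-365, -140, 266.3).
Normal n = (BH-1→BH-2) × (BH-1→BH-3) = (50512.1, 84419.7, 113615).
So ∂z/∂x = −n_x/n_z = −0.44459 and ∂z/∂y = −n_y/n_z = −0.74303.
Unit vector along 350° is (sin 350°, cos 350°) = (-0.1736, 0.9848).
Slope in that direction = a·(-0.1736) + b·(0.9848) = −0.65454.
Apparent dip = arctan|0.65454| = 33.21° (true dip is 40.9°, so apparent ≤ true as expected).

33.21°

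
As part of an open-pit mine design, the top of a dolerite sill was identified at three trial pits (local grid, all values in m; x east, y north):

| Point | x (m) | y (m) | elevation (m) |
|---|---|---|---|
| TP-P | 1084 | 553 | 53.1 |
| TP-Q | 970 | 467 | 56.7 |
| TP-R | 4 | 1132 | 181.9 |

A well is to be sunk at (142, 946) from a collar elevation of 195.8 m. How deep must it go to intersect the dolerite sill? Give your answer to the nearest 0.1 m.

Two edge vectors: TP-P→TP-Q = (-114, -86, 3.6), TP-P→TP-R = (-1080, 579, 128.8).
Normal n = (TP-P→TP-Q) × (TP-P→TP-R) = (-13161.2, 10795.2, -158886).
So ∂z/∂x = −n_x/n_z = −0.082834 and ∂z/∂y = −n_y/n_z = 0.067943.
Intercept c from TP-P: 53.1 + 89.79 − 37.57 = 105.32.
At (142, 946): z_contact = −11.76 + 64.27 + 105.32 = 157.83 m.
Depth below ground = 195.8 − 157.83 = 38.0 m.

38.0 m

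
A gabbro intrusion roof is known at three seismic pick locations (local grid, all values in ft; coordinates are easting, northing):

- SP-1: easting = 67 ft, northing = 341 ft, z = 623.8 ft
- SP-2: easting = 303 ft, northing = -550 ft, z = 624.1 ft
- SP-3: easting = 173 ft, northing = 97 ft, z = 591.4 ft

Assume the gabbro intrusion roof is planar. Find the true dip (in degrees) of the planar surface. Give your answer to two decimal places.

Two edge vectors: SP-1→SP-2 = (236, -891, 0.3), SP-1→SP-3 = (106, -244, -32.4).
Normal n = (SP-1→SP-2) × (SP-1→SP-3) = (28941.6, 7678.2, 36862).
So ∂z/∂easting = −n_x/n_z = −0.78513 and ∂z/∂northing = −n_y/n_z = −0.20830.
Gradient magnitude |∇z| = √(a² + b²) = √(0.61643 + 0.04339) = 0.81229.
True dip = arctan(0.81229) = 39.09°, dipping toward ENE (azimuth ≈ 075°).

39.09°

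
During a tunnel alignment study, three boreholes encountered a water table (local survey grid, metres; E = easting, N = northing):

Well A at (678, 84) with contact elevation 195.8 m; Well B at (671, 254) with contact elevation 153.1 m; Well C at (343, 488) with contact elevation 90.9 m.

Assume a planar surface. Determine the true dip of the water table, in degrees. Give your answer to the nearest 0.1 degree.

Let the plane be z = a·E + b·N + c.
Well B−Well A: −7a + 170b = −42.7;  Well C−Well A: −335a + 404b = −104.9.
Solving gives a = 0.01076, b = −0.25073.
Gradient magnitude |∇z| = √(a² + b²) = √(0.00012 + 0.06287) = 0.25096.
True dip = arctan(0.25096) = 14.1°, dipping toward N (azimuth ≈ 358°).

14.1°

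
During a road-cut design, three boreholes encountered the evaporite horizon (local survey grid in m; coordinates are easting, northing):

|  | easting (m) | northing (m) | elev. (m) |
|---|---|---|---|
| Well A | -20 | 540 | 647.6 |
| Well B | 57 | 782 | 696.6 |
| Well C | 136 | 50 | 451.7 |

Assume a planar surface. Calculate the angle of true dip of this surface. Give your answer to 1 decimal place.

23.4°

Two edge vectors: Well A→Well B = (77, 242, 49), Well A→Well C = (156, -490, -195.9).
Normal n = (Well A→Well B) × (Well A→Well C) = (-23397.8, 22728.3, -75482).
So ∂z/∂easting = −n_x/n_z = −0.30998 and ∂z/∂northing = −n_y/n_z = 0.30111.
Gradient magnitude |∇z| = √(a² + b²) = √(0.09609 + 0.09067) = 0.43215.
True dip = arctan(0.43215) = 23.4°, dipping toward SE (azimuth ≈ 134°).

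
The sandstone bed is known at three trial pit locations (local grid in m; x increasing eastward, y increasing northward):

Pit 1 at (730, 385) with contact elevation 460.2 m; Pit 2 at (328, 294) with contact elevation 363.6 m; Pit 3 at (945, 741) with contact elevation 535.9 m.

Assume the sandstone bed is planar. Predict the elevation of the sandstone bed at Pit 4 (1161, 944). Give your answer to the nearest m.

Two edge vectors: Pit 1→Pit 2 = (-402, -91, -96.6), Pit 1→Pit 3 = (215, 356, 75.7).
Normal n = (Pit 1→Pit 2) × (Pit 1→Pit 3) = (27500.9, 9662.4, -123547).
So ∂z/∂x = −n_x/n_z = 0.22259 and ∂z/∂y = −n_y/n_z = 0.07821.
Intercept c from Pit 1: 460.2 − 162.49 − 30.11 = 267.60.
At (1161, 944): z = 258.4 + 73.8 + 267.60 = 599.9 m.

600 m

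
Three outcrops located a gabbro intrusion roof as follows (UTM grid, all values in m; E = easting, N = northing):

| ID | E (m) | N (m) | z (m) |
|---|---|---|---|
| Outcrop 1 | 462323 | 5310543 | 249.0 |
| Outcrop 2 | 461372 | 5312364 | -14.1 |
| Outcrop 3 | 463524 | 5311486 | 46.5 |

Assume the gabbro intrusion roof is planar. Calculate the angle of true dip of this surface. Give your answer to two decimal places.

9.62°

Two edge vectors: Outcrop 1→Outcrop 2 = (-951, 1821, -263.1), Outcrop 1→Outcrop 3 = (1201, 943, -202.5).
Normal n = (Outcrop 1→Outcrop 2) × (Outcrop 1→Outcrop 3) = (-120649.2, -508560.6, -3083814).
So ∂z/∂E = −n_x/n_z = −0.03912 and ∂z/∂N = −n_y/n_z = −0.16491.
Gradient magnitude |∇z| = √(a² + b²) = √(0.00153 + 0.02720) = 0.16949.
True dip = arctan(0.16949) = 9.62°, dipping toward NNE (azimuth ≈ 013°).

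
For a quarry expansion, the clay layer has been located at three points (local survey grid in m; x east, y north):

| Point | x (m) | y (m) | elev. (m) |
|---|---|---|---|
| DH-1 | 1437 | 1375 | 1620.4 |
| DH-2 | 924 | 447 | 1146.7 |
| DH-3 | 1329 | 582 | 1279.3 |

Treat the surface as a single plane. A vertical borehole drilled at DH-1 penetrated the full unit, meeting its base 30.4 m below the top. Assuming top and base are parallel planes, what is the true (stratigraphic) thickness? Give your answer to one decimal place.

Let the plane be z = a·x + b·y + c.
DH-2−DH-1: −513a − 928b = −473.7;  DH-3−DH-1: −108a − 793b = −341.1.
Solving gives a = 0.19278, b = 0.40388.
|∇z| = √(a²+b²) = 0.44753, so dip δ = arctan(0.44753) = 24.11°.
True thickness = vertical thickness × cos δ = 30.4 × cos 24.11° = 27.7 m.

27.7 m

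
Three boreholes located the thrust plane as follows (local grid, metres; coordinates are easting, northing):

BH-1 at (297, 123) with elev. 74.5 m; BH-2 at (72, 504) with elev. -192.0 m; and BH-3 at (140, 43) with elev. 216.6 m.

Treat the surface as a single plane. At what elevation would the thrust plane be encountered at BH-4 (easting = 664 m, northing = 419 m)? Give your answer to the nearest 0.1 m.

-361.1 m

Two edge vectors: BH-1→BH-2 = (-225, 381, -266.5), BH-1→BH-3 = (-157, -80, 142.1).
Normal n = (BH-1→BH-2) × (BH-1→BH-3) = (32820.1, 73813, 77817).
So ∂z/∂easting = −n_x/n_z = −0.42176 and ∂z/∂northing = −n_y/n_z = −0.94855.
Intercept c from BH-1: 74.5 + 125.26 + 116.67 = 316.43.
At (664, 419): z = −280.0 − 397.4 + 316.43 = -361.1 m.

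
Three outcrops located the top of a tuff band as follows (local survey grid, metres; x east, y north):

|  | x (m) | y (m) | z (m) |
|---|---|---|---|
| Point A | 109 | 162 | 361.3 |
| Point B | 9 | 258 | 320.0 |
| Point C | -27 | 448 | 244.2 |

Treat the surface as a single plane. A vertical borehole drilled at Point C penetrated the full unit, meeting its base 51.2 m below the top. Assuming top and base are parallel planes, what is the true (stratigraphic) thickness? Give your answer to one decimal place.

Two edge vectors: Point A→Point B = (-100, 96, -41.3), Point A→Point C = (-136, 286, -117.1).
Normal n = (Point A→Point B) × (Point A→Point C) = (570.2, -6093.2, -15544).
So ∂z/∂x = −n_x/n_z = 0.03668 and ∂z/∂y = −n_y/n_z = −0.39200.
|∇z| = √(a²+b²) = 0.39371, so dip δ = arctan(0.39371) = 21.49°.
True thickness = vertical thickness × cos δ = 51.2 × cos 21.49° = 47.6 m.

47.6 m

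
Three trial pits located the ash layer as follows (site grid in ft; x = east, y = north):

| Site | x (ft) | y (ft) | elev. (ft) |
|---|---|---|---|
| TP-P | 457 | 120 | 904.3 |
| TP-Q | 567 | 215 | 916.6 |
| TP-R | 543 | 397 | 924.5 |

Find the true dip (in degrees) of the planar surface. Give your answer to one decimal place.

4.8°

Two edge vectors: TP-P→TP-Q = (110, 95, 12.3), TP-P→TP-R = (86, 277, 20.2).
Normal n = (TP-P→TP-Q) × (TP-P→TP-R) = (-1488.1, -1164.2, 22300).
So ∂z/∂x = −n_x/n_z = 0.06673 and ∂z/∂y = −n_y/n_z = 0.05221.
Gradient magnitude |∇z| = √(a² + b²) = √(0.00445 + 0.00273) = 0.08473.
True dip = arctan(0.08473) = 4.8°, dipping toward SW (azimuth ≈ 232°).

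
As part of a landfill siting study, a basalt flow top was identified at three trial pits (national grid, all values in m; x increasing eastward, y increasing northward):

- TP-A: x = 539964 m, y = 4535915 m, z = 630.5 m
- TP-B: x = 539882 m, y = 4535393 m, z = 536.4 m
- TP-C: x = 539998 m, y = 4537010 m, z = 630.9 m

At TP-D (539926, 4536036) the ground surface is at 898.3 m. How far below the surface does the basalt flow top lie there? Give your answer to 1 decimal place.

327.4 m

Two edge vectors: TP-A→TP-B = (-82, -522, -94.1), TP-A→TP-C = (34, 1095, 0.4).
Normal n = (TP-A→TP-B) × (TP-A→TP-C) = (102830.7, -3166.6, -72042).
So ∂z/∂x = −n_x/n_z = 1.427371533 and ∂z/∂y = −n_y/n_z = −0.043954915.
Intercept c from TP-A: 630.5 − 770729.24 + 199375.76 = −570722.98.
At (539926, 4536036): z_contact = 770675.00 − 199381.08 − 570722.98 = 570.94 m.
Depth below ground = 898.3 − 570.94 = 327.4 m.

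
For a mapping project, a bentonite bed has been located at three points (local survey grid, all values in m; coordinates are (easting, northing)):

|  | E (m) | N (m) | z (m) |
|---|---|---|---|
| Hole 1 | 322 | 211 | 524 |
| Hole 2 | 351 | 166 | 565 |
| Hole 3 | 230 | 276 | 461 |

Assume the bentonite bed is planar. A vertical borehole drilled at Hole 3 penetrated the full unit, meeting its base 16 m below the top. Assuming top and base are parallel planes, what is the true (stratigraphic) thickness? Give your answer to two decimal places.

12.10 m

Two edge vectors: Hole 1→Hole 2 = (29, -45, 41), Hole 1→Hole 3 = (-92, 65, -63).
Normal n = (Hole 1→Hole 2) × (Hole 1→Hole 3) = (170, -1945, -2255).
So ∂z/∂E = −n_x/n_z = 0.07539 and ∂z/∂N = −n_y/n_z = −0.86253.
|∇z| = √(a²+b²) = 0.86582, so dip δ = arctan(0.86582) = 40.89°.
True thickness = vertical thickness × cos δ = 16 × cos 40.89° = 12.10 m.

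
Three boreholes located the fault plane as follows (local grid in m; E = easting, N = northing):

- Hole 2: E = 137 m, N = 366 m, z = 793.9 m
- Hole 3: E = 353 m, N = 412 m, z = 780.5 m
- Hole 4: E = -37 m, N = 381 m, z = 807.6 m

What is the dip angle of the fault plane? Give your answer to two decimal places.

Two edge vectors: Hole 2→Hole 3 = (216, 46, -13.4), Hole 2→Hole 4 = (-174, 15, 13.7).
Normal n = (Hole 2→Hole 3) × (Hole 2→Hole 4) = (831.2, -627.6, 11244).
So ∂z/∂E = −n_x/n_z = −0.07392 and ∂z/∂N = −n_y/n_z = 0.05582.
Gradient magnitude |∇z| = √(a² + b²) = √(0.00546 + 0.00312) = 0.09263.
True dip = arctan(0.09263) = 5.29°, dipping toward SE (azimuth ≈ 127°).

5.29°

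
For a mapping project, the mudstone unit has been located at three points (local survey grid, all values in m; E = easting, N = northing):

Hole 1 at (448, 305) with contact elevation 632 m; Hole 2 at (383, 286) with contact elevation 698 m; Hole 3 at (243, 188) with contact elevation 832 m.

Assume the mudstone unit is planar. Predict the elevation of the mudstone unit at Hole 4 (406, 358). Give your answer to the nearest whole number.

Let the plane be z = a·E + b·N + c.
Hole 2−Hole 1: −65a − 19b = 66;  Hole 3−Hole 1: −205a − 117b = 200.
Solving gives a = −1.05714, b = 0.14286.
Then c = 632 − a·448 − b·305 = 1062.03.
At (406, 358): z = −429.2 + 51.1 + 1062.03 = 684.0 m.

684 m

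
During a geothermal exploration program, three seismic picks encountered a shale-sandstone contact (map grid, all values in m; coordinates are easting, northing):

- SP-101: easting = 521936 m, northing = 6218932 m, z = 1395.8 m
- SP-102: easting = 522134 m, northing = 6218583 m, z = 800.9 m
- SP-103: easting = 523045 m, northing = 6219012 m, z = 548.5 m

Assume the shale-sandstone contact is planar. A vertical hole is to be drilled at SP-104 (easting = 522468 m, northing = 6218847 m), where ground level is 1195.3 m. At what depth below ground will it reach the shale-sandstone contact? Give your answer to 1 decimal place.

Two edge vectors: SP-101→SP-102 = (198, -349, -594.9), SP-101→SP-103 = (1109, 80, -847.3).
Normal n = (SP-101→SP-102) × (SP-101→SP-103) = (343299.7, -491978.7, 402881).
So ∂z/∂easting = −n_x/n_z = −0.852111914 and ∂z/∂northing = −n_y/n_z = 1.221151407.
Intercept c from SP-101: 1395.8 + 444747.88 − 7594257.56 = −7148113.88.
At (522468, 6218847): z_contact = −445201.21 + 7594153.76 − 7148113.88 = 838.68 m.
Depth below ground = 1195.3 − 838.68 = 356.6 m.

356.6 m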